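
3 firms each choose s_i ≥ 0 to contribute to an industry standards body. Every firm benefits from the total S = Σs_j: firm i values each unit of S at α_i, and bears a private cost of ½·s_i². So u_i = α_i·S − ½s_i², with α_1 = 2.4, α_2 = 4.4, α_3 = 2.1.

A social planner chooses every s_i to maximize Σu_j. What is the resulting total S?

Planner FOC: ∂(Σu_j)/∂s_i = (Σα_j) − s_i = 0, so s_i^SO = Σα_j = 8.9 for every i; S^SO = 26.7.

26.7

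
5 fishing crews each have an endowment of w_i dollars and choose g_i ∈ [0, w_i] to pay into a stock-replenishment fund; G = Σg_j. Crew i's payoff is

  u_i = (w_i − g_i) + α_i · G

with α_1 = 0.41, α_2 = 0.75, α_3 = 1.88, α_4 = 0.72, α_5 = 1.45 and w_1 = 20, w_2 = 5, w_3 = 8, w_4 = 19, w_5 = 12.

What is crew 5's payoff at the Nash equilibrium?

∂u_i/∂g_i = α_i − 1, so crew i contributes w_i if α_i > 1, else 0.
α_i > 1 for i ∈ {3, 5}; NE contributions (0, 0, 8, 0, 12), G = 20.
u_5 = (12 − 12) + 1.45·20 = 29.

29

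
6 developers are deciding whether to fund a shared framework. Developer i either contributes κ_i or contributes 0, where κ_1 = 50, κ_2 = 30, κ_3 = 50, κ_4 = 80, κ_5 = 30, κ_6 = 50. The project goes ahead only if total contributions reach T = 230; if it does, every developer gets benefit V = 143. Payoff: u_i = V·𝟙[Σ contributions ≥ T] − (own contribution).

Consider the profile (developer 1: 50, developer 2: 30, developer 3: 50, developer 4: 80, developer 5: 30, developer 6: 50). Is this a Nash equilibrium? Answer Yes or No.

Total = 290 ≥ 230: provided.
Developer 1 (pledges 50, payoff 93): dropping to 0 → total 240, payoff 143. Profitable deviation.

No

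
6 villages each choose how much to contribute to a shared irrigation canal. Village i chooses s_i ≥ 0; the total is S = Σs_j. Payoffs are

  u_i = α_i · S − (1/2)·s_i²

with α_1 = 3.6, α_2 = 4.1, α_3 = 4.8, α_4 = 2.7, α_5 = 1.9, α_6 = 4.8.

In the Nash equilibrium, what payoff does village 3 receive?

93.6

Village i's FOC: ∂u_i/∂s_i = α_i − s_i = 0, so s_i* = α_i.
NE contributions = (3.6, 4.1, 4.8, 2.7, 1.9, 4.8); S = 21.9.
u_3 = α_3·S − ½·(s_3)² = 4.8·21.9 − ½·4.8² = 93.6.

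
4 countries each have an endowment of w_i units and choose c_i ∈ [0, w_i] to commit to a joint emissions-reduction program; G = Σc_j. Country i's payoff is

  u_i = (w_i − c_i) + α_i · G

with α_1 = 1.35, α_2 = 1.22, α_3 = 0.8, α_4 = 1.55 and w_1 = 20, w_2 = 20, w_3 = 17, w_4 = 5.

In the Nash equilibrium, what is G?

∂u_i/∂c_i = α_i − 1, so country i contributes w_i if α_i > 1, else 0.
α_i > 1 for i ∈ {1, 2, 4}; NE contributions (20, 20, 0, 5), G = 45.

45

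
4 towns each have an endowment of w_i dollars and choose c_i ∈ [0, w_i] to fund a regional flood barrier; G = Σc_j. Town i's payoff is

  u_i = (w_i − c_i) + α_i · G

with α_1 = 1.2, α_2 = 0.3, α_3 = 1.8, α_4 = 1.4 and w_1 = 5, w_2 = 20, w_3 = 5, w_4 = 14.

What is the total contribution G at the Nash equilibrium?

24

∂u_i/∂c_i = α_i − 1, so town i contributes w_i if α_i > 1, else 0.
α_i > 1 for i ∈ {1, 3, 4}; NE contributions (5, 0, 5, 14), G = 24.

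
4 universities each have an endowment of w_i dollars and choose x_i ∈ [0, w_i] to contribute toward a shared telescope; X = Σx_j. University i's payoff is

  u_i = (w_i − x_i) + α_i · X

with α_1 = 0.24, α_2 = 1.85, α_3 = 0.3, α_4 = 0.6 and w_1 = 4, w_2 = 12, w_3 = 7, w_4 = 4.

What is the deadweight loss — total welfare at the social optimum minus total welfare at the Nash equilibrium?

∂u_i/∂x_i = α_i − 1, so university i contributes w_i if α_i > 1, else 0.
α_i > 1 for i ∈ {2}; NE contributions (0, 12, 0, 0), X = 12.
W^NE = Σw_i − X^NE + (Σα_i)·X^NE = 27 + 1.99·12 = 50.88.
Planner: ∂(Σu_j)/∂x_i = Σα_j − 1 = 1.99 > 0, so everyone contributes w_i; X^SO = 27, W^SO = 27 + 1.99·27 = 80.73.
Deadweight loss = 29.85.

29.85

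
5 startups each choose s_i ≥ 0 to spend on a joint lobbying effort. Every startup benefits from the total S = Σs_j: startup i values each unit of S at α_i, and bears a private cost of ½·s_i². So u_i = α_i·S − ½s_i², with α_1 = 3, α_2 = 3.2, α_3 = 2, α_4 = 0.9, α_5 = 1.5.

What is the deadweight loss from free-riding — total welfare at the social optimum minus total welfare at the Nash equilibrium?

Startup i's FOC: ∂u_i/∂s_i = α_i − s_i = 0, so s_i* = α_i.
NE contributions = (3, 3.2, 2, 0.9, 1.5); S = 10.6.
W^NE = (Σα)·S − ½Σα_i² = 10.6² − ½·26.3 = 99.21.
Planner sets s_i = Σα_j = 10.6 for every i, so S^SO = 5·10.6 = 53.
W^SO = (Σα)·S^SO − ½·5·(Σα)² = (5/2)·10.6² = 280.9.
Deadweight loss = W^SO − W^NE = 181.69.

181.69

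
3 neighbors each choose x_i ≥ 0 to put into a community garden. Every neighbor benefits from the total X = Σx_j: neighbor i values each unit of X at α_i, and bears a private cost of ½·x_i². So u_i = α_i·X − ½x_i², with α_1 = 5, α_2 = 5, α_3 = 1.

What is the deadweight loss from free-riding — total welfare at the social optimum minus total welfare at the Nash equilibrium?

86

Neighbor i's FOC: ∂u_i/∂x_i = α_i − x_i = 0, so x_i* = α_i.
NE contributions = (5, 5, 1); X = 11.
W^NE = (Σα)·X − ½Σα_i² = 11² − ½·51 = 95.5.
Planner sets x_i = Σα_j = 11 for every i, so X^SO = 3·11 = 33.
W^SO = (Σα)·X^SO − ½·3·(Σα)² = (3/2)·11² = 181.5.
Deadweight loss = W^SO − W^NE = 86.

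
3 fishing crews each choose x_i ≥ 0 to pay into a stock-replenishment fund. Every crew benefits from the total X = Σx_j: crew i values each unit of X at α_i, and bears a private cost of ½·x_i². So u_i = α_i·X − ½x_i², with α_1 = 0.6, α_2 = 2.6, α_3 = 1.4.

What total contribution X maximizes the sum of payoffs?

13.8

Planner FOC: ∂(Σu_j)/∂x_i = (Σα_j) − x_i = 0, so x_i^SO = Σα_j = 4.6 for every i; X^SO = 13.8.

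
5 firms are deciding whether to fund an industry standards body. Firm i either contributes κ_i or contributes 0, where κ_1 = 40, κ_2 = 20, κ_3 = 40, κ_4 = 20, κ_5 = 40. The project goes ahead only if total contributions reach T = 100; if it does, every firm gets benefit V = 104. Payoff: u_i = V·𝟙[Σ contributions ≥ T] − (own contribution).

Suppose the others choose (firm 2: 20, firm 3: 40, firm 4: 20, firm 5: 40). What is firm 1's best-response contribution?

0

Others' total = 120 ≥ 100; contributing adds cost 40 for no extra benefit.
Best response: 0.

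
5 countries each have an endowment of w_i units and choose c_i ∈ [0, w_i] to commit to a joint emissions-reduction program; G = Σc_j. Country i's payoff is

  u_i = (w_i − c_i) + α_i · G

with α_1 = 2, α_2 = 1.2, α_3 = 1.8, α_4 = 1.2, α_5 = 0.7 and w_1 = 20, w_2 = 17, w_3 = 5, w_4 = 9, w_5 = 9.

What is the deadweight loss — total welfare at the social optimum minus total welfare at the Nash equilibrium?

∂u_i/∂c_i = α_i − 1, so country i contributes w_i if α_i > 1, else 0.
α_i > 1 for i ∈ {1, 2, 3, 4}; NE contributions (20, 17, 5, 9, 0), G = 51.
W^NE = Σw_i − G^NE + (Σα_i)·G^NE = 60 + 5.9·51 = 360.9.
Planner: ∂(Σu_j)/∂c_i = Σα_j − 1 = 5.9 > 0, so everyone contributes w_i; G^SO = 60, W^SO = 60 + 5.9·60 = 414.
Deadweight loss = 53.1.

53.1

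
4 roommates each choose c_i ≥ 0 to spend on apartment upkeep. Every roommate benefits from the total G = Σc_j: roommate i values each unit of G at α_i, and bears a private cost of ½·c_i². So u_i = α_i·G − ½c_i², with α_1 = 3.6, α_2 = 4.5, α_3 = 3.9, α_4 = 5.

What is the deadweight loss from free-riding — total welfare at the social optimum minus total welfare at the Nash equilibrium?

325.71

Roommate i's FOC: ∂u_i/∂c_i = α_i − c_i = 0, so c_i* = α_i.
NE contributions = (3.6, 4.5, 3.9, 5); G = 17.
W^NE = (Σα)·G − ½Σα_i² = 17² − ½·73.42 = 252.29.
Planner sets c_i = Σα_j = 17 for every i, so G^SO = 4·17 = 68.
W^SO = (Σα)·G^SO − ½·4·(Σα)² = (4/2)·17² = 578.
Deadweight loss = W^SO − W^NE = 325.71.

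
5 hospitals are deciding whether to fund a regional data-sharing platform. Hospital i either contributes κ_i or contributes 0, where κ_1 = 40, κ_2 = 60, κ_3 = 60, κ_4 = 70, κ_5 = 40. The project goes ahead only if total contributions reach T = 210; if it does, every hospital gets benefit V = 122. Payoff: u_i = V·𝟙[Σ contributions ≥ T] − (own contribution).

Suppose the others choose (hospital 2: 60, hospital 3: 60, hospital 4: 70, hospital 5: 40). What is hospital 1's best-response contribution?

0

Others' total = 230 ≥ 210; contributing adds cost 40 for no extra benefit.
Best response: 0.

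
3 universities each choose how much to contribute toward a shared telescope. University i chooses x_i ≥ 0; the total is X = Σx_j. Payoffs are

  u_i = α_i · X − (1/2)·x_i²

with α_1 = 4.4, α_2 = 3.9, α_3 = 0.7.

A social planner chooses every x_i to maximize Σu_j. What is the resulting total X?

Planner FOC: ∂(Σu_j)/∂x_i = (Σα_j) − x_i = 0, so x_i^SO = Σα_j = 9 for every i; X^SO = 27.

27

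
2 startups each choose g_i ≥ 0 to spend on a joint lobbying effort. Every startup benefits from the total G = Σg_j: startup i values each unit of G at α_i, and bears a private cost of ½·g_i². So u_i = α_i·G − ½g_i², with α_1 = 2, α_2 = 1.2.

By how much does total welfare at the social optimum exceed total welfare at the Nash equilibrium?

Startup i's FOC: ∂u_i/∂g_i = α_i − g_i = 0, so g_i* = α_i.
NE contributions = (2, 1.2); G = 3.2.
W^NE = (Σα)·G − ½Σα_i² = 3.2² − ½·5.44 = 7.52.
Planner sets g_i = Σα_j = 3.2 for every i, so G^SO = 2·3.2 = 6.4.
W^SO = (Σα)·G^SO − ½·2·(Σα)² = (2/2)·3.2² = 10.24.
Deadweight loss = W^SO − W^NE = 2.72.

2.72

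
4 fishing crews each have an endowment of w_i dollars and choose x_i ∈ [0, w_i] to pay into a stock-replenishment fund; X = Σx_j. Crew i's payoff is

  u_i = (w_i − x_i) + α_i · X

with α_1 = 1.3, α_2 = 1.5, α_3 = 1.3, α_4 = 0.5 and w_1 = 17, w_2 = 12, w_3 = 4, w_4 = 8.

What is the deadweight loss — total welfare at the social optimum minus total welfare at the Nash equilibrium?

∂u_i/∂x_i = α_i − 1, so crew i contributes w_i if α_i > 1, else 0.
α_i > 1 for i ∈ {1, 2, 3}; NE contributions (17, 12, 4, 0), X = 33.
W^NE = Σw_i − X^NE + (Σα_i)·X^NE = 41 + 3.6·33 = 159.8.
Planner: ∂(Σu_j)/∂x_i = Σα_j − 1 = 3.6 > 0, so everyone contributes w_i; X^SO = 41, W^SO = 41 + 3.6·41 = 188.6.
Deadweight loss = 28.8.

28.8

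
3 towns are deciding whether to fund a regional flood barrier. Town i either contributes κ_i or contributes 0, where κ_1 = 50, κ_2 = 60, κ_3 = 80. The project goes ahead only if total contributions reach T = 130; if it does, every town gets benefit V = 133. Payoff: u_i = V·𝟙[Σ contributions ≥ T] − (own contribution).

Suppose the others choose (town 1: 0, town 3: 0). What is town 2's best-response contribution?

0

Others' total = 0. Even contributing 60 gives 60 < 130: no benefit either way.
Best response: 0.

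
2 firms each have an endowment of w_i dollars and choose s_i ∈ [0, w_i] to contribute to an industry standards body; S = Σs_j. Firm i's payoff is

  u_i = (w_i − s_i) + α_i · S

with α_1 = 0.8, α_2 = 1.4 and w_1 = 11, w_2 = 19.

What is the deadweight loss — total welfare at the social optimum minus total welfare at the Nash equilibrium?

∂u_i/∂s_i = α_i − 1, so firm i contributes w_i if α_i > 1, else 0.
α_i > 1 for i ∈ {2}; NE contributions (0, 19), S = 19.
W^NE = Σw_i − S^NE + (Σα_i)·S^NE = 30 + 1.2·19 = 52.8.
Planner: ∂(Σu_j)/∂s_i = Σα_j − 1 = 1.2 > 0, so everyone contributes w_i; S^SO = 30, W^SO = 30 + 1.2·30 = 66.
Deadweight loss = 13.2.

13.2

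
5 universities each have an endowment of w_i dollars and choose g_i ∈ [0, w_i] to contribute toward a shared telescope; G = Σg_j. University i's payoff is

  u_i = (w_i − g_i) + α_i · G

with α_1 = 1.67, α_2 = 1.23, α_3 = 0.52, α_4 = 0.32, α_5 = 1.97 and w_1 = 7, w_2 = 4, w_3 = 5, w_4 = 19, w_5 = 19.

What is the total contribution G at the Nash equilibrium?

∂u_i/∂g_i = α_i − 1, so university i contributes w_i if α_i > 1, else 0.
α_i > 1 for i ∈ {1, 2, 5}; NE contributions (7, 4, 0, 0, 19), G = 30.

30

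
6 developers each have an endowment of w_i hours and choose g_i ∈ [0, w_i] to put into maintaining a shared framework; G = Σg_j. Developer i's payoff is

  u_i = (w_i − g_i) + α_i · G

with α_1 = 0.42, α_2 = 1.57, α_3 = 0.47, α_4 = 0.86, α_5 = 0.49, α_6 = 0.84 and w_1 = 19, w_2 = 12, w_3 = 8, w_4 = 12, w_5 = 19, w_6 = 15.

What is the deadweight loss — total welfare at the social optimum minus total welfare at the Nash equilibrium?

266.45

∂u_i/∂g_i = α_i − 1, so developer i contributes w_i if α_i > 1, else 0.
α_i > 1 for i ∈ {2}; NE contributions (0, 12, 0, 0, 0, 0), G = 12.
W^NE = Σw_i − G^NE + (Σα_i)·G^NE = 85 + 3.65·12 = 128.8.
Planner: ∂(Σu_j)/∂g_i = Σα_j − 1 = 3.65 > 0, so everyone contributes w_i; G^SO = 85, W^SO = 85 + 3.65·85 = 395.25.
Deadweight loss = 266.45.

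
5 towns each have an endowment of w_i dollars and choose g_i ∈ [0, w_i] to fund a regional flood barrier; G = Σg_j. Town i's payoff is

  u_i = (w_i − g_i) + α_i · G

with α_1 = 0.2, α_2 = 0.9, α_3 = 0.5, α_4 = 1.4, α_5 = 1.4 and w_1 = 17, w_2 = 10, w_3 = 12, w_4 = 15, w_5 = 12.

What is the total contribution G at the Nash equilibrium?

∂u_i/∂g_i = α_i − 1, so town i contributes w_i if α_i > 1, else 0.
α_i > 1 for i ∈ {4, 5}; NE contributions (0, 0, 0, 15, 12), G = 27.

27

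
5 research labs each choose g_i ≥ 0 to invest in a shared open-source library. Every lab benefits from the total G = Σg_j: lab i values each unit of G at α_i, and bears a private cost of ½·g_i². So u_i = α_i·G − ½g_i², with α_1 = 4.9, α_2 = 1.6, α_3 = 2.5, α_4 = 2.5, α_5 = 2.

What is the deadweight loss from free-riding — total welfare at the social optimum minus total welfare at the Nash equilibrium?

Lab i's FOC: ∂u_i/∂g_i = α_i − g_i = 0, so g_i* = α_i.
NE contributions = (4.9, 1.6, 2.5, 2.5, 2); G = 13.5.
W^NE = (Σα)·G − ½Σα_i² = 13.5² − ½·43.07 = 160.715.
Planner sets g_i = Σα_j = 13.5 for every i, so G^SO = 5·13.5 = 67.5.
W^SO = (Σα)·G^SO − ½·5·(Σα)² = (5/2)·13.5² = 455.625.
Deadweight loss = W^SO − W^NE = 294.91.

294.91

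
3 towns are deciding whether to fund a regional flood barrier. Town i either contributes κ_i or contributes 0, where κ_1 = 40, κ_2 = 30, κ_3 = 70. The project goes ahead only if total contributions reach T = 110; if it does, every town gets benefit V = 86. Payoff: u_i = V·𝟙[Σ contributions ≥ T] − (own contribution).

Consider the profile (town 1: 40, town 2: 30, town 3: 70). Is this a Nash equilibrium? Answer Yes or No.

No

Total = 140 ≥ 110: provided.
Town 1 (pledges 40, payoff 46): dropping to 0 → total 100, payoff 0. No gain.
Town 2 (pledges 30, payoff 56): dropping to 0 → total 110, payoff 86. Profitable deviation.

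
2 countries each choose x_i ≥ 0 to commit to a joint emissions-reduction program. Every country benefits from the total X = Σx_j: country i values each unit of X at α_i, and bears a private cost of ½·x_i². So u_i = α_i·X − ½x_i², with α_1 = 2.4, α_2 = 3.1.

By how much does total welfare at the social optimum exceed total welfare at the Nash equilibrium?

Country i's FOC: ∂u_i/∂x_i = α_i − x_i = 0, so x_i* = α_i.
NE contributions = (2.4, 3.1); X = 5.5.
W^NE = (Σα)·X − ½Σα_i² = 5.5² − ½·15.37 = 22.565.
Planner sets x_i = Σα_j = 5.5 for every i, so X^SO = 2·5.5 = 11.
W^SO = (Σα)·X^SO − ½·2·(Σα)² = (2/2)·5.5² = 30.25.
Deadweight loss = W^SO − W^NE = 7.685.

7.685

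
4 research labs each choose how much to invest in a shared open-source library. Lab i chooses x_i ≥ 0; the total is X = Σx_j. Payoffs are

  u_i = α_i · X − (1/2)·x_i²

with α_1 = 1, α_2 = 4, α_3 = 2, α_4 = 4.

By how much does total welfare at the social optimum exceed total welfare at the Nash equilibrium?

139.5

Lab i's FOC: ∂u_i/∂x_i = α_i − x_i = 0, so x_i* = α_i.
NE contributions = (1, 4, 2, 4); X = 11.
W^NE = (Σα)·X − ½Σα_i² = 11² − ½·37 = 102.5.
Planner sets x_i = Σα_j = 11 for every i, so X^SO = 4·11 = 44.
W^SO = (Σα)·X^SO − ½·4·(Σα)² = (4/2)·11² = 242.
Deadweight loss = W^SO − W^NE = 139.5.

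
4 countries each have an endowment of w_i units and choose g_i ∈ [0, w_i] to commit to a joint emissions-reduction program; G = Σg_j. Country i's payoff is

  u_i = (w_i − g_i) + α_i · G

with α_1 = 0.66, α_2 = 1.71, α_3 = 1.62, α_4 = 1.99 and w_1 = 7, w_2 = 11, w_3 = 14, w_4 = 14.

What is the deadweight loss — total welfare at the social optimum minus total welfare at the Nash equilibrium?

∂u_i/∂g_i = α_i − 1, so country i contributes w_i if α_i > 1, else 0.
α_i > 1 for i ∈ {2, 3, 4}; NE contributions (0, 11, 14, 14), G = 39.
W^NE = Σw_i − G^NE + (Σα_i)·G^NE = 46 + 4.98·39 = 240.22.
Planner: ∂(Σu_j)/∂g_i = Σα_j − 1 = 4.98 > 0, so everyone contributes w_i; G^SO = 46, W^SO = 46 + 4.98·46 = 275.08.
Deadweight loss = 34.86.

34.86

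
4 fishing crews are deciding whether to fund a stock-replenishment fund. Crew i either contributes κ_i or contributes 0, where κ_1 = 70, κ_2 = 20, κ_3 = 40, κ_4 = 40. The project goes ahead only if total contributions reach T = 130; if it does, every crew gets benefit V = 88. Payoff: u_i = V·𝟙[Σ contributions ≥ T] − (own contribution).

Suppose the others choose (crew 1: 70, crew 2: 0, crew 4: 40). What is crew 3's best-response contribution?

40

Others' total = 110. Contributing 40 brings total to 150 ≥ 130: gain V − κ_3 = 48.
Best response: 40.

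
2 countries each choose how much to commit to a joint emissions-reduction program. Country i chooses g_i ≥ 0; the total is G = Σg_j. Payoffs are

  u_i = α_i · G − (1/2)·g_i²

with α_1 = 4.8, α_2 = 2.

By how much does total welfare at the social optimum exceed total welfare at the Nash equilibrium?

Country i's FOC: ∂u_i/∂g_i = α_i − g_i = 0, so g_i* = α_i.
NE contributions = (4.8, 2); G = 6.8.
W^NE = (Σα)·G − ½Σα_i² = 6.8² − ½·27.04 = 32.72.
Planner sets g_i = Σα_j = 6.8 for every i, so G^SO = 2·6.8 = 13.6.
W^SO = (Σα)·G^SO − ½·2·(Σα)² = (2/2)·6.8² = 46.24.
Deadweight loss = W^SO − W^NE = 13.52.

13.52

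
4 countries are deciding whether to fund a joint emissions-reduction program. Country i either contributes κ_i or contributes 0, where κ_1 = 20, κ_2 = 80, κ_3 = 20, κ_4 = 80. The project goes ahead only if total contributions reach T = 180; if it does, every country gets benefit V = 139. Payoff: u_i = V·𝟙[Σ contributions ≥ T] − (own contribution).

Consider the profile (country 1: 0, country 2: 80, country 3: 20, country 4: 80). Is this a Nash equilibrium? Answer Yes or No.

Yes

Total = 180 ≥ 180: provided.
Country 1 (pledges 0, payoff 139): pledging 20 → total 200, payoff 119. No gain.
Country 2 (pledges 80, payoff 59): dropping to 0 → total 100, payoff 0. No gain.
Country 3 (pledges 20, payoff 119): dropping to 0 → total 160, payoff 0. No gain.
Country 4 (pledges 80, payoff 59): dropping to 0 → total 100, payoff 0. No gain.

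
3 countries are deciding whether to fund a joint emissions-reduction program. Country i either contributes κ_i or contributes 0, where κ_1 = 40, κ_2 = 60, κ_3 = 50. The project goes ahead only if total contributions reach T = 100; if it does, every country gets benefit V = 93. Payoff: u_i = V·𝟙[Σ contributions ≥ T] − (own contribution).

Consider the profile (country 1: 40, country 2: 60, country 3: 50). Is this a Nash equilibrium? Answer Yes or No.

No

Total = 150 ≥ 100: provided.
Country 1 (pledges 40, payoff 53): dropping to 0 → total 110, payoff 93. Profitable deviation.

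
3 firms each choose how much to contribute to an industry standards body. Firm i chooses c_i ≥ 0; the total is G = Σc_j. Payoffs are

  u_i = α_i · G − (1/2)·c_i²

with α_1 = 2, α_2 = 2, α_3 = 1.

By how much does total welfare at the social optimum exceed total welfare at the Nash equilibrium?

Firm i's FOC: ∂u_i/∂c_i = α_i − c_i = 0, so c_i* = α_i.
NE contributions = (2, 2, 1); G = 5.
W^NE = (Σα)·G − ½Σα_i² = 5² − ½·9 = 20.5.
Planner sets c_i = Σα_j = 5 for every i, so G^SO = 3·5 = 15.
W^SO = (Σα)·G^SO − ½·3·(Σα)² = (3/2)·5² = 37.5.
Deadweight loss = W^SO − W^NE = 17.

17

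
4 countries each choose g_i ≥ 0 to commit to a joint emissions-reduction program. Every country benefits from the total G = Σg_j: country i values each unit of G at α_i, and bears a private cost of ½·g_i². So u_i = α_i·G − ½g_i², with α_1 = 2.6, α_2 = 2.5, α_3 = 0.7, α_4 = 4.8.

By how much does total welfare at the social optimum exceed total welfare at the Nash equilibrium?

Country i's FOC: ∂u_i/∂g_i = α_i − g_i = 0, so g_i* = α_i.
NE contributions = (2.6, 2.5, 0.7, 4.8); G = 10.6.
W^NE = (Σα)·G − ½Σα_i² = 10.6² − ½·36.54 = 94.09.
Planner sets g_i = Σα_j = 10.6 for every i, so G^SO = 4·10.6 = 42.4.
W^SO = (Σα)·G^SO − ½·4·(Σα)² = (4/2)·10.6² = 224.72.
Deadweight loss = W^SO − W^NE = 130.63.

130.63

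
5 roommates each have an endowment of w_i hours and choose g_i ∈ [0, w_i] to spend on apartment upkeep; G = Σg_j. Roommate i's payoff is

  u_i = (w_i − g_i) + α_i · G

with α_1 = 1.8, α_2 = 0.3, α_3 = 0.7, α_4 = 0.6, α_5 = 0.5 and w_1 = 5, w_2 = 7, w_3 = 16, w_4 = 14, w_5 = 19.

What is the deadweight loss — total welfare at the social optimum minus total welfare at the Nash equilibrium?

∂u_i/∂g_i = α_i − 1, so roommate i contributes w_i if α_i > 1, else 0.
α_i > 1 for i ∈ {1}; NE contributions (5, 0, 0, 0, 0), G = 5.
W^NE = Σw_i − G^NE + (Σα_i)·G^NE = 61 + 2.9·5 = 75.5.
Planner: ∂(Σu_j)/∂g_i = Σα_j − 1 = 2.9 > 0, so everyone contributes w_i; G^SO = 61, W^SO = 61 + 2.9·61 = 237.9.
Deadweight loss = 162.4.

162.4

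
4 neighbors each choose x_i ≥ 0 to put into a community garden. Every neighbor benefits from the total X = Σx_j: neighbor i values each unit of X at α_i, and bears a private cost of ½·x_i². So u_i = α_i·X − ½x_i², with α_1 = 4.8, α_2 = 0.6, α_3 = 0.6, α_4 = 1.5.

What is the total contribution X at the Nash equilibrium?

Neighbor i's FOC: ∂u_i/∂x_i = α_i − x_i = 0, so x_i* = α_i.
NE contributions = (4.8, 0.6, 0.6, 1.5); X = 7.5.

7.5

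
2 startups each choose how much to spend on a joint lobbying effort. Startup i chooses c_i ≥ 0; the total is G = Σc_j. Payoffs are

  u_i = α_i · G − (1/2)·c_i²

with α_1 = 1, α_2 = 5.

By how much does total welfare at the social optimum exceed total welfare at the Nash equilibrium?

Startup i's FOC: ∂u_i/∂c_i = α_i − c_i = 0, so c_i* = α_i.
NE contributions = (1, 5); G = 6.
W^NE = (Σα)·G − ½Σα_i² = 6² − ½·26 = 23.
Planner sets c_i = Σα_j = 6 for every i, so G^SO = 2·6 = 12.
W^SO = (Σα)·G^SO − ½·2·(Σα)² = (2/2)·6² = 36.
Deadweight loss = W^SO − W^NE = 13.

13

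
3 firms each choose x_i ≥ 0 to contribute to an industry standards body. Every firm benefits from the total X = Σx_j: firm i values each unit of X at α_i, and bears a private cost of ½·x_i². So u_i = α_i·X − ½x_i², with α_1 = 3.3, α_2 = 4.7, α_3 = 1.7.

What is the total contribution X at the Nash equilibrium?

9.7

Firm i's FOC: ∂u_i/∂x_i = α_i − x_i = 0, so x_i* = α_i.
NE contributions = (3.3, 4.7, 1.7); X = 9.7.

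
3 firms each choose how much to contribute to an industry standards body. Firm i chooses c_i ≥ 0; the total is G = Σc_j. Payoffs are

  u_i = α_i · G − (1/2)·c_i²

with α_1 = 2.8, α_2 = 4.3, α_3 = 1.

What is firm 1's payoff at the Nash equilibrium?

18.76

Firm i's FOC: ∂u_i/∂c_i = α_i − c_i = 0, so c_i* = α_i.
NE contributions = (2.8, 4.3, 1); G = 8.1.
u_1 = α_1·G − ½·(c_1)² = 2.8·8.1 − ½·2.8² = 18.76.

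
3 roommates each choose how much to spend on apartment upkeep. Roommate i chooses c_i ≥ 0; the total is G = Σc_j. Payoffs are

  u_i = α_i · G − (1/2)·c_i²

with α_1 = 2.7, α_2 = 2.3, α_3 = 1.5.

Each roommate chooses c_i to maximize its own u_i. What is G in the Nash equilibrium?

6.5

Roommate i's FOC: ∂u_i/∂c_i = α_i − c_i = 0, so c_i* = α_i.
NE contributions = (2.7, 2.3, 1.5); G = 6.5.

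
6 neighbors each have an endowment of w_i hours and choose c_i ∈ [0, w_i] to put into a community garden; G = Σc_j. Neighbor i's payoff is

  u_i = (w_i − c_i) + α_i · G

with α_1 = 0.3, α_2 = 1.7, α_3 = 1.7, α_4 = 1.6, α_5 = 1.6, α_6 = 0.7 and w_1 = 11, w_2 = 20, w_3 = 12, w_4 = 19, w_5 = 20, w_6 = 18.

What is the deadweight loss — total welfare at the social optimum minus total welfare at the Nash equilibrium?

∂u_i/∂c_i = α_i − 1, so neighbor i contributes w_i if α_i > 1, else 0.
α_i > 1 for i ∈ {2, 3, 4, 5}; NE contributions (0, 20, 12, 19, 20, 0), G = 71.
W^NE = Σw_i − G^NE + (Σα_i)·G^NE = 100 + 6.6·71 = 568.6.
Planner: ∂(Σu_j)/∂c_i = Σα_j − 1 = 6.6 > 0, so everyone contributes w_i; G^SO = 100, W^SO = 100 + 6.6·100 = 760.
Deadweight loss = 191.4.

191.4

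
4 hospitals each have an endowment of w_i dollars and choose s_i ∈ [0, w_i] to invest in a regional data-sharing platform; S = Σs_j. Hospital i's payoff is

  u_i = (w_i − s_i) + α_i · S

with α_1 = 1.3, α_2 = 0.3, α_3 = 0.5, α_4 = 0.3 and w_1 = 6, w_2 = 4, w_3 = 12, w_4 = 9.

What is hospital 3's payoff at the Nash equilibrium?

∂u_i/∂s_i = α_i − 1, so hospital i contributes w_i if α_i > 1, else 0.
α_i > 1 for i ∈ {1}; NE contributions (6, 0, 0, 0), S = 6.
u_3 = (12 − 0) + 0.5·6 = 15.

15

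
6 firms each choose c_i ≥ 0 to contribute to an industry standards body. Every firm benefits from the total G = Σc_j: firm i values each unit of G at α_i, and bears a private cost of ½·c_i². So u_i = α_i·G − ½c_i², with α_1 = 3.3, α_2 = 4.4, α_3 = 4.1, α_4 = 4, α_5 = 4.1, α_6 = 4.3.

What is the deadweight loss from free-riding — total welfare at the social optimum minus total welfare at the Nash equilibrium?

Firm i's FOC: ∂u_i/∂c_i = α_i − c_i = 0, so c_i* = α_i.
NE contributions = (3.3, 4.4, 4.1, 4, 4.1, 4.3); G = 24.2.
W^NE = (Σα)·G − ½Σα_i² = 24.2² − ½·98.36 = 536.46.
Planner sets c_i = Σα_j = 24.2 for every i, so G^SO = 6·24.2 = 145.2.
W^SO = (Σα)·G^SO − ½·6·(Σα)² = (6/2)·24.2² = 1756.92.
Deadweight loss = W^SO − W^NE = 1220.46.

1220.46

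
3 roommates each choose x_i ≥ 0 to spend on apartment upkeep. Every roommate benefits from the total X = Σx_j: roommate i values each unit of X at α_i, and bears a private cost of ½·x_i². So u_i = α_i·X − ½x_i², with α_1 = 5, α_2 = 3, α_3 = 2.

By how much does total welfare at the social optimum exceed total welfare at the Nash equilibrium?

69

Roommate i's FOC: ∂u_i/∂x_i = α_i − x_i = 0, so x_i* = α_i.
NE contributions = (5, 3, 2); X = 10.
W^NE = (Σα)·X − ½Σα_i² = 10² − ½·38 = 81.
Planner sets x_i = Σα_j = 10 for every i, so X^SO = 3·10 = 30.
W^SO = (Σα)·X^SO − ½·3·(Σα)² = (3/2)·10² = 150.
Deadweight loss = W^SO − W^NE = 69.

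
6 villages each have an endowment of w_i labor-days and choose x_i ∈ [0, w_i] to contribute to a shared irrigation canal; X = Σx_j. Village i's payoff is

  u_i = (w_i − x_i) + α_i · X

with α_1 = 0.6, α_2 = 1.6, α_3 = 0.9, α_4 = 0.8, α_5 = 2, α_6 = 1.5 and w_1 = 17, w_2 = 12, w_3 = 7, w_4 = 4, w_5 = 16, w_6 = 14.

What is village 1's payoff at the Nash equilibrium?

42.2

∂u_i/∂x_i = α_i − 1, so village i contributes w_i if α_i > 1, else 0.
α_i > 1 for i ∈ {2, 5, 6}; NE contributions (0, 12, 0, 0, 16, 14), X = 42.
u_1 = (17 − 0) + 0.6·42 = 42.2.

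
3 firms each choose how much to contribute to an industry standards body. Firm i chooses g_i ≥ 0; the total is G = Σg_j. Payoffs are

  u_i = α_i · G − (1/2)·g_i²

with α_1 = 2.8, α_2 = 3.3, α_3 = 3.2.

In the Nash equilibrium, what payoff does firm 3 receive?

Firm i's FOC: ∂u_i/∂g_i = α_i − g_i = 0, so g_i* = α_i.
NE contributions = (2.8, 3.3, 3.2); G = 9.3.
u_3 = α_3·G − ½·(g_3)² = 3.2·9.3 − ½·3.2² = 24.64.

24.64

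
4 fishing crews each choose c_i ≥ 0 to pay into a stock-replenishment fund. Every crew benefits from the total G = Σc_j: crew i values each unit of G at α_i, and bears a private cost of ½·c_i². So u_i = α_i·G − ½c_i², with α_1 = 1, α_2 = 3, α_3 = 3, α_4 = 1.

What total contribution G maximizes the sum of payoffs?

Planner FOC: ∂(Σu_j)/∂c_i = (Σα_j) − c_i = 0, so c_i^SO = Σα_j = 8 for every i; G^SO = 32.

32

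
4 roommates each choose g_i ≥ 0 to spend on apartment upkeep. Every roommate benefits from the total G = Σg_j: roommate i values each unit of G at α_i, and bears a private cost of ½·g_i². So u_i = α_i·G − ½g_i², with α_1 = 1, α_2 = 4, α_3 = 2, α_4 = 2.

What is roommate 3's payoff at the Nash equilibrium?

Roommate i's FOC: ∂u_i/∂g_i = α_i − g_i = 0, so g_i* = α_i.
NE contributions = (1, 4, 2, 2); G = 9.
u_3 = α_3·G − ½·(g_3)² = 2·9 − ½·2² = 16.

16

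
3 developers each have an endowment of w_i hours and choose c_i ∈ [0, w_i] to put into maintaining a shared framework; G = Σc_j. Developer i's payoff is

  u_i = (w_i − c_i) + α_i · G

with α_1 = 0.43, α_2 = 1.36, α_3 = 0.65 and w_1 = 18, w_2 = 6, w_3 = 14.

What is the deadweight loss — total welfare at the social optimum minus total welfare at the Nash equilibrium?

46.08

∂u_i/∂c_i = α_i − 1, so developer i contributes w_i if α_i > 1, else 0.
α_i > 1 for i ∈ {2}; NE contributions (0, 6, 0), G = 6.
W^NE = Σw_i − G^NE + (Σα_i)·G^NE = 38 + 1.44·6 = 46.64.
Planner: ∂(Σu_j)/∂c_i = Σα_j − 1 = 1.44 > 0, so everyone contributes w_i; G^SO = 38, W^SO = 38 + 1.44·38 = 92.72.
Deadweight loss = 46.08.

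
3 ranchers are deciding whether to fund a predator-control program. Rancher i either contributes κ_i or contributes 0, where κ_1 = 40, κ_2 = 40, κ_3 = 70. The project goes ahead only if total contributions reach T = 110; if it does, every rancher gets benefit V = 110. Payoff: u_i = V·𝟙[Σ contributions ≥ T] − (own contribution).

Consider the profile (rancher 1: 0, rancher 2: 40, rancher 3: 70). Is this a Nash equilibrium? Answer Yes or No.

Yes

Total = 110 ≥ 110: provided.
Rancher 1 (pledges 0, payoff 110): pledging 40 → total 150, payoff 70. No gain.
Rancher 2 (pledges 40, payoff 70): dropping to 0 → total 70, payoff 0. No gain.
Rancher 3 (pledges 70, payoff 40): dropping to 0 → total 40, payoff 0. No gain.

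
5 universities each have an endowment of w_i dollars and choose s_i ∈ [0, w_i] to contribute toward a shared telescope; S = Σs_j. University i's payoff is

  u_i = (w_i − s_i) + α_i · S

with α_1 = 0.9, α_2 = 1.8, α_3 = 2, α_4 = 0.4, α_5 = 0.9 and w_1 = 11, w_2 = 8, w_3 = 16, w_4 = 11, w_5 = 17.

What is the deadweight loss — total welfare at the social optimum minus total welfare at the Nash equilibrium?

∂u_i/∂s_i = α_i − 1, so university i contributes w_i if α_i > 1, else 0.
α_i > 1 for i ∈ {2, 3}; NE contributions (0, 8, 16, 0, 0), S = 24.
W^NE = Σw_i − S^NE + (Σα_i)·S^NE = 63 + 5·24 = 183.
Planner: ∂(Σu_j)/∂s_i = Σα_j − 1 = 5 > 0, so everyone contributes w_i; S^SO = 63, W^SO = 63 + 5·63 = 378.
Deadweight loss = 195.

195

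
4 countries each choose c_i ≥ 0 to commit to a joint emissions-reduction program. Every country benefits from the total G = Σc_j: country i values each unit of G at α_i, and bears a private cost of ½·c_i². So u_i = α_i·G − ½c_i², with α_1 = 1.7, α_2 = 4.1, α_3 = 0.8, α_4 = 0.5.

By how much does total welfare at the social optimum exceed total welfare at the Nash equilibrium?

Country i's FOC: ∂u_i/∂c_i = α_i − c_i = 0, so c_i* = α_i.
NE contributions = (1.7, 4.1, 0.8, 0.5); G = 7.1.
W^NE = (Σα)·G − ½Σα_i² = 7.1² − ½·20.59 = 40.115.
Planner sets c_i = Σα_j = 7.1 for every i, so G^SO = 4·7.1 = 28.4.
W^SO = (Σα)·G^SO − ½·4·(Σα)² = (4/2)·7.1² = 100.82.
Deadweight loss = W^SO − W^NE = 60.705.

60.705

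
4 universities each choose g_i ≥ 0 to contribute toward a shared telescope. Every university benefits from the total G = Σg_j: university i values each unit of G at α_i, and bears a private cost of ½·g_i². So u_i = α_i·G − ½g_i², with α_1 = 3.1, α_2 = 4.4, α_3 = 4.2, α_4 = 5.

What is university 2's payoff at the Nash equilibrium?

University i's FOC: ∂u_i/∂g_i = α_i − g_i = 0, so g_i* = α_i.
NE contributions = (3.1, 4.4, 4.2, 5); G = 16.7.
u_2 = α_2·G − ½·(g_2)² = 4.4·16.7 − ½·4.4² = 63.8.

63.8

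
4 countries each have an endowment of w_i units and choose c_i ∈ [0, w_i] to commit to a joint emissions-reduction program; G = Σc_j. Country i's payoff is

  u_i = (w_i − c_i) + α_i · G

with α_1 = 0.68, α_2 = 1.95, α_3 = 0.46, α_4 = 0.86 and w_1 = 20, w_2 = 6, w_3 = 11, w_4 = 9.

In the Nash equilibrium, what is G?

6

∂u_i/∂c_i = α_i − 1, so country i contributes w_i if α_i > 1, else 0.
α_i > 1 for i ∈ {2}; NE contributions (0, 6, 0, 0), G = 6.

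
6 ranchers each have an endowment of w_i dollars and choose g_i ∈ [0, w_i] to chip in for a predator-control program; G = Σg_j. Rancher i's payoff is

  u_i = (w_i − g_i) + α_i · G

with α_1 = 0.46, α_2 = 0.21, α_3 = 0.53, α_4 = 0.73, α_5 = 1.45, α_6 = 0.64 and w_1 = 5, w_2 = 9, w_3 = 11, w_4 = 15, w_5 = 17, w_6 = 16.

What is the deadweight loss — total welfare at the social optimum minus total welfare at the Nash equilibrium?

∂u_i/∂g_i = α_i − 1, so rancher i contributes w_i if α_i > 1, else 0.
α_i > 1 for i ∈ {5}; NE contributions (0, 0, 0, 0, 17, 0), G = 17.
W^NE = Σw_i − G^NE + (Σα_i)·G^NE = 73 + 3.02·17 = 124.34.
Planner: ∂(Σu_j)/∂g_i = Σα_j − 1 = 3.02 > 0, so everyone contributes w_i; G^SO = 73, W^SO = 73 + 3.02·73 = 293.46.
Deadweight loss = 169.12.

169.12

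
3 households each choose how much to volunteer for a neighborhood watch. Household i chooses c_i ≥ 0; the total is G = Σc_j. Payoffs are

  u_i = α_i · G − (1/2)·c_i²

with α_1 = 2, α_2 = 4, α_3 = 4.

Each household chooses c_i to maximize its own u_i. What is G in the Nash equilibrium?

10

Household i's FOC: ∂u_i/∂c_i = α_i − c_i = 0, so c_i* = α_i.
NE contributions = (2, 4, 4); G = 10.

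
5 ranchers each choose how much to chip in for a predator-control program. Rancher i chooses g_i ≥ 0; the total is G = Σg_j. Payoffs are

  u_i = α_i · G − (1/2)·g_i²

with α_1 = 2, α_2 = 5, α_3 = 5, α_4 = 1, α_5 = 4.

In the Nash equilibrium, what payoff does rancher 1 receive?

Rancher i's FOC: ∂u_i/∂g_i = α_i − g_i = 0, so g_i* = α_i.
NE contributions = (2, 5, 5, 1, 4); G = 17.
u_1 = α_1·G − ½·(g_1)² = 2·17 − ½·2² = 32.

32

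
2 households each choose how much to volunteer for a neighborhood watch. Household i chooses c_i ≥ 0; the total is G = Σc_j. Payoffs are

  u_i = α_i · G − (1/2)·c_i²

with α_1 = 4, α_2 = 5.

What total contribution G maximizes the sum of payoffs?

18

Planner FOC: ∂(Σu_j)/∂c_i = (Σα_j) − c_i = 0, so c_i^SO = Σα_j = 9 for every i; G^SO = 18.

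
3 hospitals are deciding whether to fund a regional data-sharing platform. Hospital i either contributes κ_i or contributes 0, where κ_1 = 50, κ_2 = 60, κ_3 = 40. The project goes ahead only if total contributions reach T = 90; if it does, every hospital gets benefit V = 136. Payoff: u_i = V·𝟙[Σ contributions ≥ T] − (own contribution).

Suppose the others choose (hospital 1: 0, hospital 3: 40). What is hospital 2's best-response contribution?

60

Others' total = 40. Contributing 60 brings total to 100 ≥ 90: gain V − κ_2 = 76.
Best response: 60.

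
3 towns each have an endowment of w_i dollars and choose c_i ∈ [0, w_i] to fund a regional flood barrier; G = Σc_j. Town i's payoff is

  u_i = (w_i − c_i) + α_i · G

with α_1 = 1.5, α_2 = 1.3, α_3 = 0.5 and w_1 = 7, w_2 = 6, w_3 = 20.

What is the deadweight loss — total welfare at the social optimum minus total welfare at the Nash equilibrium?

46

∂u_i/∂c_i = α_i − 1, so town i contributes w_i if α_i > 1, else 0.
α_i > 1 for i ∈ {1, 2}; NE contributions (7, 6, 0), G = 13.
W^NE = Σw_i − G^NE + (Σα_i)·G^NE = 33 + 2.3·13 = 62.9.
Planner: ∂(Σu_j)/∂c_i = Σα_j − 1 = 2.3 > 0, so everyone contributes w_i; G^SO = 33, W^SO = 33 + 2.3·33 = 108.9.
Deadweight loss = 46.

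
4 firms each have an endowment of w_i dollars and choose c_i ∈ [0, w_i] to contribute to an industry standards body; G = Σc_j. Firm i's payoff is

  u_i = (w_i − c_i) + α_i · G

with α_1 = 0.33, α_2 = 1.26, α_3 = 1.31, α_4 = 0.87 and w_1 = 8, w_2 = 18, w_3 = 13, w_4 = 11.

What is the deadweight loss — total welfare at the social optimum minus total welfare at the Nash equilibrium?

52.63

∂u_i/∂c_i = α_i − 1, so firm i contributes w_i if α_i > 1, else 0.
α_i > 1 for i ∈ {2, 3}; NE contributions (0, 18, 13, 0), G = 31.
W^NE = Σw_i − G^NE + (Σα_i)·G^NE = 50 + 2.77·31 = 135.87.
Planner: ∂(Σu_j)/∂c_i = Σα_j − 1 = 2.77 > 0, so everyone contributes w_i; G^SO = 50, W^SO = 50 + 2.77·50 = 188.5.
Deadweight loss = 52.63.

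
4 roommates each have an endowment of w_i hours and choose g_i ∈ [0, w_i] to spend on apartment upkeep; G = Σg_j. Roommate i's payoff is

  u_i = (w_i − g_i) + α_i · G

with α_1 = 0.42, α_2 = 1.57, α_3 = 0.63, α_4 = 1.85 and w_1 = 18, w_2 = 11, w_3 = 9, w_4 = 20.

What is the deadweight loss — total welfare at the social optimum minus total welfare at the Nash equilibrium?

93.69

∂u_i/∂g_i = α_i − 1, so roommate i contributes w_i if α_i > 1, else 0.
α_i > 1 for i ∈ {2, 4}; NE contributions (0, 11, 0, 20), G = 31.
W^NE = Σw_i − G^NE + (Σα_i)·G^NE = 58 + 3.47·31 = 165.57.
Planner: ∂(Σu_j)/∂g_i = Σα_j − 1 = 3.47 > 0, so everyone contributes w_i; G^SO = 58, W^SO = 58 + 3.47·58 = 259.26.
Deadweight loss = 93.69.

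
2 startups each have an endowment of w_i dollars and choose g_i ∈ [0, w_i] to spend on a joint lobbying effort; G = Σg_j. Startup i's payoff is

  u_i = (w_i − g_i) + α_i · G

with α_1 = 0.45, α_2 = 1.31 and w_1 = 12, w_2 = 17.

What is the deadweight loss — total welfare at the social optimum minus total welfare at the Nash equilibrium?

∂u_i/∂g_i = α_i − 1, so startup i contributes w_i if α_i > 1, else 0.
α_i > 1 for i ∈ {2}; NE contributions (0, 17), G = 17.
W^NE = Σw_i − G^NE + (Σα_i)·G^NE = 29 + 0.76·17 = 41.92.
Planner: ∂(Σu_j)/∂g_i = Σα_j − 1 = 0.76 > 0, so everyone contributes w_i; G^SO = 29, W^SO = 29 + 0.76·29 = 51.04.
Deadweight loss = 9.12.

9.12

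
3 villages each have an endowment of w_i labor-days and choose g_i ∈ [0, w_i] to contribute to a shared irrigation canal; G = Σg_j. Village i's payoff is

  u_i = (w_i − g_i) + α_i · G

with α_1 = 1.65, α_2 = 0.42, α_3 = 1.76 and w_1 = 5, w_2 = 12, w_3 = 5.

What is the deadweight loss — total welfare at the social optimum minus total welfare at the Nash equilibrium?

33.96

∂u_i/∂g_i = α_i − 1, so village i contributes w_i if α_i > 1, else 0.
α_i > 1 for i ∈ {1, 3}; NE contributions (5, 0, 5), G = 10.
W^NE = Σw_i − G^NE + (Σα_i)·G^NE = 22 + 2.83·10 = 50.3.
Planner: ∂(Σu_j)/∂g_i = Σα_j − 1 = 2.83 > 0, so everyone contributes w_i; G^SO = 22, W^SO = 22 + 2.83·22 = 84.26.
Deadweight loss = 33.96.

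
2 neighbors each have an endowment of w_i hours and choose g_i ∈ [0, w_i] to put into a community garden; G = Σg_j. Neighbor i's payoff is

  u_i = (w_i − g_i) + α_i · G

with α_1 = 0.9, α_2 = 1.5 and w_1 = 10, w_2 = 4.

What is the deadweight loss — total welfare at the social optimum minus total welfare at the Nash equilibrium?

14

∂u_i/∂g_i = α_i − 1, so neighbor i contributes w_i if α_i > 1, else 0.
α_i > 1 for i ∈ {2}; NE contributions (0, 4), G = 4.
W^NE = Σw_i − G^NE + (Σα_i)·G^NE = 14 + 1.4·4 = 19.6.
Planner: ∂(Σu_j)/∂g_i = Σα_j − 1 = 1.4 > 0, so everyone contributes w_i; G^SO = 14, W^SO = 14 + 1.4·14 = 33.6.
Deadweight loss = 14.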